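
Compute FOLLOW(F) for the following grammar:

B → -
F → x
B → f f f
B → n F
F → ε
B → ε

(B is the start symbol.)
{ $ }

To compute FOLLOW(F), find every occurrence of F on a right-hand side N → α F β: add FIRST(β) \ {ε}, and if β is empty or nullable also add FOLLOW(N). Iterate to a fixed point.

In B → n F: F is at the end, add FOLLOW(B)

The FOLLOW sets referred to above (computed the same way, to a fixed point):
  FOLLOW(B) = { $ }

Taking the union: FOLLOW(F) = { $ }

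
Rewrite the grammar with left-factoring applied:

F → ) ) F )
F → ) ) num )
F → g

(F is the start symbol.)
F → ) ) F'
F' → F )
F' → num )
F → g

Left-factoring transforms A → αβ₁ | αβ₂ into A → αA' and A' → β₁ | β₂
(α is the longest common prefix among the alternatives). Repeat until
no nonterminal has two alternatives with a common prefix.

Round 1: F has alternatives sharing prefix ') )'. Introduce F': F → ) ) F'
  Add: F' → F )
  Add: F' → num )

No remaining common prefixes — done.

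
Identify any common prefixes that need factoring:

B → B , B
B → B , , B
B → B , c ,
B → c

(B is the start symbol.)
Yes, B has productions with common prefix 'B ,'

Left-factoring is needed when two productions for the same non-terminal
share a common prefix on the right-hand side.

Productions for B:
  B → B , B
  B → B , , B
  B → B , c ,
  B → c

Found common prefix 'B ,' in productions for B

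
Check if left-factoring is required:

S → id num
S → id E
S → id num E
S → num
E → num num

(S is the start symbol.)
Yes, S has productions with common prefix 'id'

Left-factoring is needed when two productions for the same non-terminal
share a common prefix on the right-hand side.

Productions for S:
  S → id num
  S → id E
  S → id num E
  S → num

Found common prefix 'id' in productions for S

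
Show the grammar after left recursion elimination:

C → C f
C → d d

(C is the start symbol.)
C → d d C'
C' → f C'
C' → ε

C is directly left-recursive. The standard transformation for
  A → A α₁ | ... | A α_m | β₁ | ... | β_n
is
  A  → β₁ A' | ... | β_n A'
  A' → α₁ A' | ... | α_m A' | ε

C → d d becomes C → d d C'
C → C f becomes C' → f C'
Add C' → ε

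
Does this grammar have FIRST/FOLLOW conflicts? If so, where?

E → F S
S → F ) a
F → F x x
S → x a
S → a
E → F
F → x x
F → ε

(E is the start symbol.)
Yes. F → F x x with FOLLOW(F) on { 'x' }; F → x x with FOLLOW(F) on { 'x' }

Nullable non-terminals: E, F.
FIRST sets used below: FIRST(F) = { 'x', ε }, FIRST(S) = { ')', 'a', 'x' }

E: nullable alternative(s) E → F; FOLLOW(E) = { $ }
  E → F S: FIRST \ {ε} = { ')', 'a', 'x' } — disjoint from FOLLOW(E)
  E → F: FIRST \ {ε} = { 'x' } — this is the only nullable alternative, skip

F: nullable alternative(s) F → ε; FOLLOW(F) = { $, ')', 'a', 'x' }
  F → F x x: FIRST \ {ε} = { 'x' } — overlaps FOLLOW(F) on { 'x' }: CONFLICT
  F → x x: FIRST \ {ε} = { 'x' } — overlaps FOLLOW(F) on { 'x' }: CONFLICT
  F → ε: FIRST \ {ε} = { } — this is the only nullable alternative, skip

S has no nullable alternative, so no FIRST/FOLLOW check is needed there.

So the grammar has 2 FIRST/FOLLOW conflicts (marked CONFLICT above).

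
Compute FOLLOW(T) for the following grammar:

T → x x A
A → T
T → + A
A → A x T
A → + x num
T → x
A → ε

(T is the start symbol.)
{ $, 'x' }

To compute FOLLOW(T), find every occurrence of T on a right-hand side N → α T β: add FIRST(β) \ {ε}, and if β is empty or nullable also add FOLLOW(N). Iterate to a fixed point.

T is the start symbol, so $ ∈ FOLLOW(T).
In A → T: T is at the end, add FOLLOW(A)
In A → A x T: T is at the end, add FOLLOW(A)

The FOLLOW sets referred to above (computed the same way, to a fixed point):
  FOLLOW(A) = { $, 'x' }

Taking the union: FOLLOW(T) = { $, 'x' }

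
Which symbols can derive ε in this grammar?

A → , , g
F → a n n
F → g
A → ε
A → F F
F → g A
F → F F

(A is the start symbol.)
ε-productions: A → ε
So A is immediately nullable.
No further non-terminal can be added: every production for the remaining non-terminals contains a terminal or a non-nullable non-terminal.
Nullable = { 'A' }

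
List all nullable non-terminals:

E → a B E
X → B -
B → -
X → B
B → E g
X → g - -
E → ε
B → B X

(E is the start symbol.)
{ 'E' }

A non-terminal is nullable if it can derive ε (the empty string): either it has an ε-production, or it has a production whose right-hand side consists entirely of nullable non-terminals.

ε-productions: E → ε
So E is immediately nullable.
No further non-terminal can be added: every production for the remaining non-terminals contains a terminal or a non-nullable non-terminal.
Nullable = { 'E' }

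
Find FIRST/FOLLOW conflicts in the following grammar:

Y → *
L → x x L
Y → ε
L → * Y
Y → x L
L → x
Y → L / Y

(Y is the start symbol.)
No FIRST/FOLLOW conflicts.

A FIRST/FOLLOW conflict occurs when a non-terminal N has a nullable alternative N → β (β ⇒* ε) and another alternative N → α with FIRST(α) ∩ FOLLOW(N) ≠ ∅: on such a lookahead the parser cannot decide between expanding α and letting N vanish via β.

Nullable non-terminals: Y.
FIRST sets used below: FIRST(L) = { '*', 'x' }

Y: nullable alternative(s) Y → ε; FOLLOW(Y) = { $, '/' }
  Y → *: FIRST \ {ε} = { '*' } — disjoint from FOLLOW(Y)
  Y → ε: FIRST \ {ε} = { } — this is the only nullable alternative, skip
  Y → x L: FIRST \ {ε} = { 'x' } — disjoint from FOLLOW(Y)
  Y → L / Y: FIRST \ {ε} = { '*', 'x' } — disjoint from FOLLOW(Y)

L has no nullable alternative, so no FIRST/FOLLOW check is needed there.

No FIRST/FOLLOW conflicts found.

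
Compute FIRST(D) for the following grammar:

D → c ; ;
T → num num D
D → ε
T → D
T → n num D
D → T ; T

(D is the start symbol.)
{ ';', 'c', 'n', 'num', ε }

To compute FIRST(D), examine every production with D on the left-hand side, reading each right-hand side left to right until a non-nullable symbol is reached.

FIRST sets of the other non-terminals involved (by the same procedure, iterated to a fixed point):
  FIRST(T) = { ';', 'c', 'n', 'num', ε }

From D → c ; ;:
  - c is a terminal: add 'c' and stop
From D → ε:
  - ε-production, so ε ∈ FIRST(D)
From D → T ; T:
  - T is a non-terminal: add FIRST(T) \ {ε} = { ';', 'c', 'n', 'num' }
    T is nullable, so continue to the next symbol
  - ';' is a terminal: add ';' and stop

Collecting: FIRST(D) = { ';', 'c', 'n', 'num', ε }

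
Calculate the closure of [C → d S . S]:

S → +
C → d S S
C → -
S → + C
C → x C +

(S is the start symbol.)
{ [C → d S . S], [S → . + C], [S → . +] }

Start with: [C → d S . S]
  [C → d S . S] has the dot before S: add [S → . +], [S → . + C]
No further items can be added.

CLOSURE = { [C → d S . S], [S → . + C], [S → . +] }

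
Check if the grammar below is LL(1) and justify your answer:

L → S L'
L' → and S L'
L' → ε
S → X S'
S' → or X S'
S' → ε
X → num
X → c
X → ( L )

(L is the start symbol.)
Yes, the grammar is LL(1).

A grammar is LL(1) if for each non-terminal N with multiple productions, the predict sets of those productions are pairwise disjoint, where PREDICT(N → α) = (FIRST(α) \ {ε}) ∪ (FOLLOW(N) if α ⇒* ε).

Relevant sets:
  FOLLOW(L') = { $, ')' }
  FOLLOW(S') = { $, ')', 'and' }

For L':
  PREDICT(L' → and S L') = { 'and' }
  PREDICT(L' → ε) = { $, ')' }
For S':
  PREDICT(S' → or X S') = { 'or' }
  PREDICT(S' → ε) = { $, ')', 'and' }
For X:
  PREDICT(X → num) = { 'num' }
  PREDICT(X → c) = { 'c' }
  PREDICT(X → '(' L ')') = { '(' }
L, S have a single production, so nothing to check there.

All predict sets are disjoint. The grammar IS LL(1).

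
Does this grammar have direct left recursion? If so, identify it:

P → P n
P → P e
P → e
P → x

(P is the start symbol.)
Direct left recursion occurs when N → N α for some non-terminal N (the right-hand side begins with the left-hand side itself).

P → P n: LEFT RECURSIVE (starts with P)
P → P e: LEFT RECURSIVE (starts with P)
P → e: starts with e
P → x: starts with x

The grammar has direct left recursion on: P.

Answer: Yes, P is left-recursive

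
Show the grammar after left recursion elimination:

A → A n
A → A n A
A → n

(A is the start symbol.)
A is directly left-recursive. The standard transformation for
  A → A α₁ | ... | A α_m | β₁ | ... | β_n
is
  A  → β₁ A' | ... | β_n A'
  A' → α₁ A' | ... | α_m A' | ε

A → n becomes A → n A'
A → A n becomes A' → n A'
A → A n A becomes A' → n A A'
Add A' → ε

Resulting grammar:
A → n A'
A' → n A'
A' → n A A'
A' → ε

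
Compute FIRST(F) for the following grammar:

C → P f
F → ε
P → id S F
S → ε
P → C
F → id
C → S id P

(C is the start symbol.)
{ 'id', ε }

To compute FIRST(F), examine every production with F on the left-hand side, reading each right-hand side left to right until a non-nullable symbol is reached.

From F → ε:
  - ε-production, so ε ∈ FIRST(F)
From F → id:
  - id is a terminal: add 'id' and stop

Collecting: FIRST(F) = { 'id', ε }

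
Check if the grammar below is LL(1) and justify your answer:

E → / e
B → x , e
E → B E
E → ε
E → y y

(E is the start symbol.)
Yes, the grammar is LL(1).

A grammar is LL(1) if for each non-terminal N with multiple productions, the predict sets of those productions are pairwise disjoint, where PREDICT(N → α) = (FIRST(α) \ {ε}) ∪ (FOLLOW(N) if α ⇒* ε).

Relevant sets:
  FIRST(B) = { 'x' }
  FOLLOW(E) = { $ }

For E:
  PREDICT(E → '/' e) = { '/' }
  PREDICT(E → B E) = { 'x' }
  PREDICT(E → ε) = { $ }
  PREDICT(E → y y) = { 'y' }
B has a single production, so nothing to check there.

All predict sets are disjoint. The grammar IS LL(1).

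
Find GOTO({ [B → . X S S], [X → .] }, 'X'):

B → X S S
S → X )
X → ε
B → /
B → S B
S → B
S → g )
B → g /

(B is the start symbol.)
{ [B → . /], [B → . S B], [B → . X S S], [B → . g /], [B → X . S S], [S → . B], [S → . X )], [S → . g )], [X → .] }

GOTO(I, 'X') = CLOSURE({ [A → αX.β] : [A → α.Xβ] ∈ I, X = 'X' })

Items with dot before 'X', with the dot advanced:
  [B → . X S S] → [B → X . S S]
Closure of the advanced items:
  [B → X . S S] has the dot before S: add [S → . X )], [S → . B], [S → . g )]
  [S → . X )] has the dot before X: add [X → .]
  [S → . B] has the dot before B: add [B → . X S S], [B → . /], [B → . S B], [B → . g /]

GOTO = { [B → . /], [B → . S B], [B → . X S S], [B → . g /], [B → X . S S], [S → . B], [S → . X )], [S → . g )], [X → .] }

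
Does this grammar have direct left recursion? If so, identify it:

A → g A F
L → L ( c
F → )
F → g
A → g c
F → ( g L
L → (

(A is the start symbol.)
Yes, L is left-recursive

A → g A F: starts with g
L → L ( c: LEFT RECURSIVE (starts with L)
F → ): starts with ')'
F → g: starts with g
A → g c: starts with g
F → ( g L: starts with '('
L → (: starts with '('

The grammar has direct left recursion on: L.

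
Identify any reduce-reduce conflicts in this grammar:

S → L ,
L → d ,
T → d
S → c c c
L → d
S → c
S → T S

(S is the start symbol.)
Yes — I5: [L → d .] vs [T → d .]

Augment with S' → S and build the canonical LR(0) collection (I0 = CLOSURE({[S' → . S]}), then GOTO on every symbol after a dot until no new states appear). It has 11 states:
  I0: { [L → . d ,], [L → . d], [S → . L ,], [S → . T S], [S → . c c c], [S → . c], [S' → . S], [T → . d] }  — shift
  I1: { [S → L . ,] }  — shift
  I2: { [S' → S .] }  — accept
  I3: { [L → . d ,], [L → . d], [S → . L ,], [S → . T S], [S → . c c c], [S → . c], [S → T . S], [T → . d] }  — shift
  I4: { [S → c . c c], [S → c .] }  — shift, reduce
  I5: { [L → d . ,], [L → d .], [T → d .] }  — shift, 2 reduces
  I6: { [L → d , .] }  — reduce
  I7: { [S → c c . c] }  — shift
  I8: { [S → c c c .] }  — reduce
  I9: { [S → T S .] }  — reduce
  I10: { [S → L , .] }  — reduce

I5 contains complete items [L → d .], [T → d .] — reduce-reduce conflict.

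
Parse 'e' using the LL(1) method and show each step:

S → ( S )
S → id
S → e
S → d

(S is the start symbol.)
Stack is shown with the top on the left.

Stack  Input  Action
--------------------
S $    e $    output S → e
e $    e $    match 'e'
$      $      accept

The string is accepted.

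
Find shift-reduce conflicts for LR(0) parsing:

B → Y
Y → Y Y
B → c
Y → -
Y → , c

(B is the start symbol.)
Yes — I4: [B → Y .] vs [Y → . , c]; I6: [Y → Y Y .] vs [Y → . , c]

Augment with B' → B and build the canonical LR(0) collection (I0 = CLOSURE({[B' → . B]}), then GOTO on every symbol after a dot until no new states appear). It has 8 states:
  I0: { [B → . Y], [B → . c], [B' → . B], [Y → . , c], [Y → . -], [Y → . Y Y] }  — shift
  I1: { [Y → , . c] }  — shift
  I2: { [Y → - .] }  — reduce
  I3: { [B' → B .] }  — accept
  I4: { [B → Y .], [Y → . , c], [Y → . -], [Y → . Y Y], [Y → Y . Y] }  — shift, reduce
  I5: { [B → c .] }  — reduce
  I6: { [Y → . , c], [Y → . -], [Y → . Y Y], [Y → Y . Y], [Y → Y Y .] }  — shift, reduce
  I7: { [Y → , c .] }  — reduce

I4 contains reduce item [B → Y .] and shift items [Y → . , c], [Y → . -] — shift-reduce conflict.
I6 contains reduce item [Y → Y Y .] and shift items [Y → . , c], [Y → . -] — shift-reduce conflict.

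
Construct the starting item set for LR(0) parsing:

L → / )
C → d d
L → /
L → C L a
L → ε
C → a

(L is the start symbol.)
First, augment the grammar with L' → L
I₀ = CLOSURE({ [L' → . L] }):
  [L' → . L] has the dot before L: add [L → . / )], [L → . /], [L → . C L a], [L → .]
  [L → . C L a] has the dot before C: add [C → . d d], [C → . a]
No further items can be added.

I₀ = { [C → . a], [C → . d d], [L → . / )], [L → . /], [L → . C L a], [L → .], [L' → . L] }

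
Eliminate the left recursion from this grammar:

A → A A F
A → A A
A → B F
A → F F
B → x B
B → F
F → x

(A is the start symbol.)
A → B F A'
A → F F A'
A' → A F A'
A' → A A'
A' → ε
B → x B
B → F
F → x

A is directly left-recursive. The standard transformation for
  A → A α₁ | ... | A α_m | β₁ | ... | β_n
is
  A  → β₁ A' | ... | β_n A'
  A' → α₁ A' | ... | α_m A' | ε

A → B F becomes A → B F A'
A → F F becomes A → F F A'
A → A A F becomes A' → A F A'
A → A A becomes A' → A A'
Add A' → ε

Productions for other non-terminals are unchanged:
  B → x B
  B → F
  F → x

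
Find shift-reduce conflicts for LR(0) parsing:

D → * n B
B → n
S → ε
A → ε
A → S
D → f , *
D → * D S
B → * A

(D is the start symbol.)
Augment with D' → D and build the canonical LR(0) collection (I0 = CLOSURE({[D' → . D]}), then GOTO on every symbol after a dot until no new states appear). It has 14 states:
  I0: { [D → . * D S], [D → . * n B], [D → . f , *], [D' → . D] }  — shift
  I1: { [D → * . D S], [D → * . n B], [D → . * D S], [D → . * n B], [D → . f , *] }  — shift
  I2: { [D' → D .] }  — accept
  I3: { [D → f . , *] }  — shift
  I4: { [D → f , . *] }  — shift
  I5: { [D → f , * .] }  — reduce
  I6: { [D → * D . S], [S → .] }  — reduce
  I7: { [B → . * A], [B → . n], [D → * n . B] }  — shift
  I8: { [A → . S], [A → .], [B → * . A], [S → .] }  — 2 reduces
  I9: { [D → * n B .] }  — reduce
  I10: { [B → n .] }  — reduce
  I11: { [B → * A .] }  — reduce
  I12: { [A → S .] }  — reduce
  I13: { [D → * D S .] }  — reduce

No state contains both a complete item and a shift item.

Answer: No shift-reduce conflicts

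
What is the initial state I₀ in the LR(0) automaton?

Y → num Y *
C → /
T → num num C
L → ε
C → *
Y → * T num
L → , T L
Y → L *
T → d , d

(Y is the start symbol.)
First, augment the grammar with Y' → Y
I₀ = CLOSURE({ [Y' → . Y] }):
  [Y' → . Y] has the dot before Y: add [Y → . num Y *], [Y → . * T num], [Y → . L *]
  [Y → . L *] has the dot before L: add [L → .], [L → . , T L]
No further items can be added.

I₀ = { [L → . , T L], [L → .], [Y → . * T num], [Y → . L *], [Y → . num Y *], [Y' → . Y] }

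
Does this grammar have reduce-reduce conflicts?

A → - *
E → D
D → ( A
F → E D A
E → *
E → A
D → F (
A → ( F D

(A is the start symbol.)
Yes — I12: [A → ( F D .] vs [E → D .]; I15: [D → ( A .] vs [E → A .]

Augment with A' → A and build the canonical LR(0) collection (I0 = CLOSURE({[A' → . A]}), then GOTO on every symbol after a dot until no new states appear). It has 18 states:
  I0: { [A → . ( F D], [A → . - *], [A' → . A] }  — shift
  I1: { [A → ( . F D], [A → . ( F D], [A → . - *], [D → . ( A], [D → . F (], [E → . *], [E → . A], [E → . D], [F → . E D A] }  — shift
  I2: { [A → - . *] }  — shift
  I3: { [A' → A .] }  — accept
  I4: { [A → - * .] }  — reduce
  I5: { [A → ( . F D], [A → . ( F D], [A → . - *], [D → ( . A], [D → . ( A], [D → . F (], [E → . *], [E → . A], [E → . D], [F → . E D A] }  — shift
  I6: { [E → * .] }  — reduce
  I7: { [E → A .] }  — reduce
  I8: { [E → D .] }  — reduce
  I9: { [A → . ( F D], [A → . - *], [D → . ( A], [D → . F (], [E → . *], [E → . A], [E → . D], [F → . E D A], [F → E . D A] }  — shift
  I10: { [A → ( F . D], [A → . ( F D], [A → . - *], [D → . ( A], [D → . F (], [D → F . (], [E → . *], [E → . A], [E → . D], [F → . E D A] }  — shift
  I11: { [A → ( . F D], [A → . ( F D], [A → . - *], [D → ( . A], [D → . ( A], [D → . F (], [D → F ( .], [E → . *], [E → . A], [E → . D], [F → . E D A] }  — shift, reduce
  I12: { [A → ( F D .], [E → D .] }  — 2 reduces
  I13: { [D → F . (] }  — shift
  I14: { [D → F ( .] }  — reduce
  I15: { [D → ( A .], [E → A .] }  — 2 reduces
  I16: { [A → . ( F D], [A → . - *], [E → D .], [F → E D . A] }  — shift, reduce
  I17: { [F → E D A .] }  — reduce

I12 contains complete items [A → ( F D .], [E → D .] — reduce-reduce conflict.
I15 contains complete items [D → ( A .], [E → A .] — reduce-reduce conflict.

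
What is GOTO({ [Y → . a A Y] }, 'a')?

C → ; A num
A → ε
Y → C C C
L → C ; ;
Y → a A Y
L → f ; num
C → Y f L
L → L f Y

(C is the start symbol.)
{ [A → .], [Y → a . A Y] }

GOTO(I, 'a') = CLOSURE({ [A → αX.β] : [A → α.Xβ] ∈ I, X = 'a' })

Items with dot before 'a', with the dot advanced:
  [Y → . a A Y] → [Y → a . A Y]
Closure of the advanced items:
  [Y → a . A Y] has the dot before A: add [A → .]

GOTO = { [A → .], [Y → a . A Y] }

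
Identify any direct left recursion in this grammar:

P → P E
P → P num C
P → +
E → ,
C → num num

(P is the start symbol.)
Direct left recursion occurs when N → N α for some non-terminal N (the right-hand side begins with the left-hand side itself).

P → P E: LEFT RECURSIVE (starts with P)
P → P num C: LEFT RECURSIVE (starts with P)
P → +: starts with '+'
E → ,: starts with ','
C → num num: starts with num

The grammar has direct left recursion on: P.

Answer: Yes, P is left-recursive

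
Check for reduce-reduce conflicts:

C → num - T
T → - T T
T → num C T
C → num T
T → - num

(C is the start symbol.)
Augment with C' → C and build the canonical LR(0) collection (I0 = CLOSURE({[C' → . C]}), then GOTO on every symbol after a dot until no new states appear). It has 13 states:
  I0: { [C → . num - T], [C → . num T], [C' → . C] }  — shift
  I1: { [C' → C .] }  — accept
  I2: { [C → num . - T], [C → num . T], [T → . - T T], [T → . - num], [T → . num C T] }  — shift
  I3: { [C → num - . T], [T → - . T T], [T → - . num], [T → . - T T], [T → . - num], [T → . num C T] }  — shift
  I4: { [C → num T .] }  — reduce
  I5: { [C → . num - T], [C → . num T], [T → num . C T] }  — shift
  I6: { [T → . - T T], [T → . - num], [T → . num C T], [T → num C . T] }  — shift
  I7: { [T → - . T T], [T → - . num], [T → . - T T], [T → . - num], [T → . num C T] }  — shift
  I8: { [T → num C T .] }  — reduce
  I9: { [T → - T . T], [T → . - T T], [T → . - num], [T → . num C T] }  — shift
  I10: { [C → . num - T], [C → . num T], [T → - num .], [T → num . C T] }  — shift, reduce
  I11: { [T → - T T .] }  — reduce
  I12: { [C → num - T .], [T → - T . T], [T → . - T T], [T → . - num], [T → . num C T] }  — shift, reduce

No state contains more than one complete item.

Answer: No reduce-reduce conflicts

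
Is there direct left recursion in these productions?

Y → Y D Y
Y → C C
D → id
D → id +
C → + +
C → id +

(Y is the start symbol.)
Direct left recursion occurs when N → N α for some non-terminal N (the right-hand side begins with the left-hand side itself).

Y → Y D Y: LEFT RECURSIVE (starts with Y)
Y → C C: starts with C
D → id: starts with id
D → id +: starts with id
C → + +: starts with '+'
C → id +: starts with id

The grammar has direct left recursion on: Y.

Answer: Yes, Y is left-recursive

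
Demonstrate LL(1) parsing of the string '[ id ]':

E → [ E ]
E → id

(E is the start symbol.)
LL(1) parsing maintains a stack (initially the start symbol over $) and the input. At each step: if the stack top is a terminal, match it against the current input token; if it is a non-terminal N, replace it with the RHS of M[N, lookahead] (the unique production whose predict set contains the lookahead).

Stack is shown with the top on the left.

Stack    Input     Action
-------------------------
E $      [ id ] $  output E → [ E ]
[ E ] $  [ id ] $  match '['
E ] $    id ] $    output E → id
id ] $   id ] $    match 'id'
] $      ] $       match ']'
$        $         accept

The string is accepted.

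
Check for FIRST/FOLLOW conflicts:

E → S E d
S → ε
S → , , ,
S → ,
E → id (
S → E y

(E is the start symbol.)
Yes. S → ',' ',' ',' with FOLLOW(S) on { ',' }; S → ',' with FOLLOW(S) on { ',' }; S → E y with FOLLOW(S) on { ',', 'id' }

A FIRST/FOLLOW conflict occurs when a non-terminal N has a nullable alternative N → β (β ⇒* ε) and another alternative N → α with FIRST(α) ∩ FOLLOW(N) ≠ ∅: on such a lookahead the parser cannot decide between expanding α and letting N vanish via β.

Nullable non-terminals: S.
FIRST sets used below: FIRST(E) = { ',', 'id' }

S: nullable alternative(s) S → ε; FOLLOW(S) = { ',', 'id' }
  S → ε: FIRST \ {ε} = { } — this is the only nullable alternative, skip
  S → , , ,: FIRST \ {ε} = { ',' } — overlaps FOLLOW(S) on { ',' }: CONFLICT
  S → ,: FIRST \ {ε} = { ',' } — overlaps FOLLOW(S) on { ',' }: CONFLICT
  S → E y: FIRST \ {ε} = { ',', 'id' } — overlaps FOLLOW(S) on { ',', 'id' }: CONFLICT

E has no nullable alternative, so no FIRST/FOLLOW check is needed there.

So the grammar has 3 FIRST/FOLLOW conflicts (marked CONFLICT above).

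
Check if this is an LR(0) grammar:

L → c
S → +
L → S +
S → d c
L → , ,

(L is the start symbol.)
Augment with L' → L and build the canonical LR(0) collection (I0 = CLOSURE({[L' → . L]}), then GOTO on every symbol after a dot until no new states appear). It has 10 states:
  I0: { [L → . , ,], [L → . S +], [L → . c], [L' → . L], [S → . +], [S → . d c] }  — shift
  I1: { [S → + .] }  — reduce
  I2: { [L → , . ,] }  — shift
  I3: { [L' → L .] }  — accept
  I4: { [L → S . +] }  — shift
  I5: { [L → c .] }  — reduce
  I6: { [S → d . c] }  — shift
  I7: { [S → d c .] }  — reduce
  I8: { [L → S + .] }  — reduce
  I9: { [L → , , .] }  — reduce

Every state is either a pure shift/goto state or contains exactly one complete item and nothing to shift — no conflicts. The grammar is LR(0).

Answer: Yes, the grammar is LR(0)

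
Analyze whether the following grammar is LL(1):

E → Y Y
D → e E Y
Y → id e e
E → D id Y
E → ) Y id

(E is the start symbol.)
A grammar is LL(1) if for each non-terminal N with multiple productions, the predict sets of those productions are pairwise disjoint, where PREDICT(N → α) = (FIRST(α) \ {ε}) ∪ (FOLLOW(N) if α ⇒* ε).

Relevant sets:
  FIRST(Y) = { 'id' }
  FIRST(D) = { 'e' }

For E:
  PREDICT(E → Y Y) = { 'id' }
  PREDICT(E → D id Y) = { 'e' }
  PREDICT(E → ')' Y id) = { ')' }
D, Y have a single production, so nothing to check there.

All predict sets are disjoint. The grammar IS LL(1).

Answer: Yes, the grammar is LL(1).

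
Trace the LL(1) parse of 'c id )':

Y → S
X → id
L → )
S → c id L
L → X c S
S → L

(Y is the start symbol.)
Stack is shown with the top on the left.

Stack     Input     Action
--------------------------
Y $       c id ) $  output Y → S
S $       c id ) $  output S → c id L
c id L $  c id ) $  match 'c'
id L $    id ) $    match 'id'
L $       ) $       output L → )
) $       ) $       match ')'
$         $         accept

The string is accepted.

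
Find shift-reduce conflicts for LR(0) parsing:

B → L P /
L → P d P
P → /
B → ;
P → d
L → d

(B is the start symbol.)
No shift-reduce conflicts

A shift-reduce conflict occurs when an LR(0) state has both:
  - a complete (reduce) item [A → α .] (dot at the end), and
  - a shift item [B → β . c γ] (dot before a terminal).

Augment with B' → B and build the canonical LR(0) collection (I0 = CLOSURE({[B' → . B]}), then GOTO on every symbol after a dot until no new states appear). It has 12 states:
  I0: { [B → . ;], [B → . L P /], [B' → . B], [L → . P d P], [L → . d], [P → . /], [P → . d] }  — shift
  I1: { [P → / .] }  — reduce
  I2: { [B → ; .] }  — reduce
  I3: { [B' → B .] }  — accept
  I4: { [B → L . P /], [P → . /], [P → . d] }  — shift
  I5: { [L → P . d P] }  — shift
  I6: { [L → d .], [P → d .] }  — 2 reduces
  I7: { [L → P d . P], [P → . /], [P → . d] }  — shift
  I8: { [L → P d P .] }  — reduce
  I9: { [P → d .] }  — reduce
  I10: { [B → L P . /] }  — shift
  I11: { [B → L P / .] }  — reduce

No state contains both a complete item and a shift item.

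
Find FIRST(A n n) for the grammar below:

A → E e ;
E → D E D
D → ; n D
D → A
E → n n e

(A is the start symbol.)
{ ';', 'n' }

FIRST sets of the non-terminals involved (from the grammar, by fixed-point iteration):
  FIRST(A) = { ';', 'n' }

To compute FIRST(A n n), process the symbols left to right:
Symbol A is a non-terminal. Add FIRST(A) \ {ε} = { ';', 'n' }
A is not nullable (ε ∉ FIRST(A)), so stop here.
FIRST(A n n) = { ';', 'n' }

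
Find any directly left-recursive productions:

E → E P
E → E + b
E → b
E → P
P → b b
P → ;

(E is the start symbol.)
E → E P: LEFT RECURSIVE (starts with E)
E → E + b: LEFT RECURSIVE (starts with E)
E → b: starts with b
E → P: starts with P
P → b b: starts with b
P → ;: starts with ';'

The grammar has direct left recursion on: E.

Answer: Yes, E is left-recursive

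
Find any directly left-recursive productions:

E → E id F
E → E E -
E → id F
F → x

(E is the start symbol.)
Yes, E is left-recursive

E → E id F: LEFT RECURSIVE (starts with E)
E → E E -: LEFT RECURSIVE (starts with E)
E → id F: starts with id
F → x: starts with x

The grammar has direct left recursion on: E.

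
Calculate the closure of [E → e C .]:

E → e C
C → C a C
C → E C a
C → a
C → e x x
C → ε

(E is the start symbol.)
To compute CLOSURE, for each item [A → α.Bβ] where B is a non-terminal, add [B → .γ] for all productions B → γ; repeat for the newly added items until nothing changes.

Start with: [E → e C .]
The dot is at the end, so nothing is added.

CLOSURE = { [E → e C .] }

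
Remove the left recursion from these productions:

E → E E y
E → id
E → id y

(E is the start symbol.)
E is directly left-recursive. The standard transformation for
  A → A α₁ | ... | A α_m | β₁ | ... | β_n
is
  A  → β₁ A' | ... | β_n A'
  A' → α₁ A' | ... | α_m A' | ε

E → id becomes E → id E'
E → id y becomes E → id y E'
E → E E y becomes E' → E y E'
Add E' → ε

Resulting grammar:
E → id E'
E → id y E'
E' → E y E'
E' → ε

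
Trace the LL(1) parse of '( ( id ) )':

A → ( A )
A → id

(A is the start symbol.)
Stack is shown with the top on the left.

Stack      Input         Action
-------------------------------
A $        ( ( id ) ) $  output A → ( A )
( A ) $    ( ( id ) ) $  match '('
A ) $      ( id ) ) $    output A → ( A )
( A ) ) $  ( id ) ) $    match '('
A ) ) $    id ) ) $      output A → id
id ) ) $   id ) ) $      match 'id'
) ) $      ) ) $         match ')'
) $        ) $           match ')'
$          $             accept

The string is accepted.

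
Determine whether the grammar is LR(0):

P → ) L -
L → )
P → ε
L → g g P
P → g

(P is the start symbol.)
No. Shift-reduce conflict between [P → .] and [P → . ) L -]

Augment with P' → P and build the canonical LR(0) collection (I0 = CLOSURE({[P' → . P]}), then GOTO on every symbol after a dot until no new states appear). It has 10 states:
  I0: { [P → . ) L -], [P → . g], [P → .], [P' → . P] }  — shift, reduce
  I1: { [L → . )], [L → . g g P], [P → ) . L -] }  — shift
  I2: { [P' → P .] }  — accept
  I3: { [P → g .] }  — reduce
  I4: { [L → ) .] }  — reduce
  I5: { [P → ) L . -] }  — shift
  I6: { [L → g . g P] }  — shift
  I7: { [L → g g . P], [P → . ) L -], [P → . g], [P → .] }  — shift, reduce
  I8: { [L → g g P .] }  — reduce
  I9: { [P → ) L - .] }  — reduce

Conflict in state I0:
  Shift-reduce conflict between [P → .] and [P → . ) L -]
So the grammar is NOT LR(0).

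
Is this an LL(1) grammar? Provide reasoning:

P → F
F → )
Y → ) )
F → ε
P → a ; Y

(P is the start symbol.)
A grammar is LL(1) if for each non-terminal N with multiple productions, the predict sets of those productions are pairwise disjoint, where PREDICT(N → α) = (FIRST(α) \ {ε}) ∪ (FOLLOW(N) if α ⇒* ε).

Relevant sets:
  FIRST(F) = { ')', ε }
  FOLLOW(P) = { $ }
  FOLLOW(F) = { $ }

For P:
  PREDICT(P → F) = { $, ')' }
  PREDICT(P → a ';' Y) = { 'a' }
For F:
  PREDICT(F → ')') = { ')' }
  PREDICT(F → ε) = { $ }
Y has a single production, so nothing to check there.

All predict sets are disjoint. The grammar IS LL(1).

Answer: Yes, the grammar is LL(1).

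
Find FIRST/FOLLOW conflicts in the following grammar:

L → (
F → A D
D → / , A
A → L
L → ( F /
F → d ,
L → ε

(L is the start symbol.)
Nullable non-terminals: A, L.
A has a nullable alternative but only one production, so nothing to check.

L: nullable alternative(s) L → ε; FOLLOW(L) = { $, '/' }
  L → (: FIRST \ {ε} = { '(' } — disjoint from FOLLOW(L)
  L → ( F /: FIRST \ {ε} = { '(' } — disjoint from FOLLOW(L)
  L → ε: FIRST \ {ε} = { } — this is the only nullable alternative, skip

D, F have no nullable alternative, so no FIRST/FOLLOW check is needed there.

No FIRST/FOLLOW conflicts found.

Answer: No FIRST/FOLLOW conflicts.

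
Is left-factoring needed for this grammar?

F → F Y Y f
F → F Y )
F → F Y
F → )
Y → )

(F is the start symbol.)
Left-factoring is needed when two productions for the same non-terminal
share a common prefix on the right-hand side.

Productions for F:
  F → F Y Y f
  F → F Y )
  F → F Y
  F → )

Found common prefix 'F Y' in productions for F

Answer: Yes, F has productions with common prefix 'F Y'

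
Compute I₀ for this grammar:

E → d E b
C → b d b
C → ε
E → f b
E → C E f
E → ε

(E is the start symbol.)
First, augment the grammar with E' → E
I₀ = CLOSURE({ [E' → . E] }):
  [E' → . E] has the dot before E: add [E → . d E b], [E → . f b], [E → . C E f], [E → .]
  [E → . C E f] has the dot before C: add [C → . b d b], [C → .]
No further items can be added.

I₀ = { [C → . b d b], [C → .], [E → . C E f], [E → . d E b], [E → . f b], [E → .], [E' → . E] }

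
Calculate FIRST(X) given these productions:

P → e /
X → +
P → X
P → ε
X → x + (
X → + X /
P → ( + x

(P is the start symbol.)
From X → +:
  - '+' is a terminal: add '+' and stop
From X → x + (:
  - x is a terminal: add 'x' and stop
From X → + X /:
  - '+' is a terminal: add '+' and stop

Collecting: FIRST(X) = { '+', 'x' }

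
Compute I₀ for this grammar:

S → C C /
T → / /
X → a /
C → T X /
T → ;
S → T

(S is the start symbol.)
First, augment the grammar with S' → S
I₀ = CLOSURE({ [S' → . S] }):
  [S' → . S] has the dot before S: add [S → . C C /], [S → . T]
  [S → . C C /] has the dot before C: add [C → . T X /]
  [S → . T] has the dot before T: add [T → . / /], [T → . ;]
No further items can be added.

I₀ = { [C → . T X /], [S → . C C /], [S → . T], [S' → . S], [T → . / /], [T → . ;] }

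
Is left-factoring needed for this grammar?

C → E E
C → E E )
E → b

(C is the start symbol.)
Yes, C has productions with common prefix 'E E'

Left-factoring is needed when two productions for the same non-terminal
share a common prefix on the right-hand side.

Productions for C:
  C → E E
  C → E E )

Found common prefix 'E E' in productions for C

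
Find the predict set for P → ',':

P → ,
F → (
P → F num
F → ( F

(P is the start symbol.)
PREDICT(P → ',') = (FIRST(RHS) \ {ε}) ∪ (FOLLOW(P) if ε ∈ FIRST(RHS), i.e. RHS ⇒* ε)
FIRST(',') = { ',' }
ε ∉ FIRST(','), so FOLLOW(P) is not added.
PREDICT(P → ',') = { ',' }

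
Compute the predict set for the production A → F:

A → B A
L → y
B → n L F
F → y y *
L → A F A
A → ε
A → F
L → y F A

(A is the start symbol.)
{ 'y' }

PREDICT(A → F) = (FIRST(RHS) \ {ε}) ∪ (FOLLOW(A) if ε ∈ FIRST(RHS), i.e. RHS ⇒* ε)
FIRST(F) = { 'y' }
FIRST(F) = { 'y' }
ε ∉ FIRST(F), so FOLLOW(A) is not added.
PREDICT(A → F) = { 'y' }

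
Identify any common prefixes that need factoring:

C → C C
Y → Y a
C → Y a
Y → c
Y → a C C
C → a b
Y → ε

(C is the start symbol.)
No, left-factoring is not needed

Left-factoring is needed when two productions for the same non-terminal
share a common prefix on the right-hand side.

Productions for C:
  C → C C
  C → Y a
  C → a b
Productions for Y:
  Y → Y a
  Y → c
  Y → a C C
  Y → ε

No common prefixes found.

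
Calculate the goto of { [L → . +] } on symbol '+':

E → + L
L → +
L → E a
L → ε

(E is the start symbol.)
{ [L → + .] }

GOTO(I, '+') = CLOSURE({ [A → αX.β] : [A → α.Xβ] ∈ I, X = '+' })

Items with dot before '+', with the dot advanced:
  [L → . +] → [L → + .]
Closure adds nothing (no advanced item has the dot before a non-terminal).

GOTO = { [L → + .] }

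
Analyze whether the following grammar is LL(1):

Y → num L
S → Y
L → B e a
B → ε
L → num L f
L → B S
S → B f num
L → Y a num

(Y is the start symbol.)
No. Predict set conflict for L: { 'num' }

A grammar is LL(1) if for each non-terminal N with multiple productions, the predict sets of those productions are pairwise disjoint, where PREDICT(N → α) = (FIRST(α) \ {ε}) ∪ (FOLLOW(N) if α ⇒* ε).

Relevant sets:
  FIRST(Y) = { 'num' }
  FIRST(B) = { ε }
  FIRST(S) = { 'f', 'num' }

For S:
  PREDICT(S → Y) = { 'num' }
  PREDICT(S → B f num) = { 'f' }
For L:
  PREDICT(L → B e a) = { 'e' }
  PREDICT(L → num L f) = { 'num' }
  PREDICT(L → B S) = { 'f', 'num' }
  PREDICT(L → Y a num) = { 'num' }
Y, B have a single production, so nothing to check there.

Conflict found: Predict set conflict for L: { 'num' }
The grammar is NOT LL(1).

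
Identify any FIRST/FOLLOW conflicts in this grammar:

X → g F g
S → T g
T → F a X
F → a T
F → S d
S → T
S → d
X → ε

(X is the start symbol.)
Yes. X → g F g with FOLLOW(X) on { 'g' }

A FIRST/FOLLOW conflict occurs when a non-terminal N has a nullable alternative N → β (β ⇒* ε) and another alternative N → α with FIRST(α) ∩ FOLLOW(N) ≠ ∅: on such a lookahead the parser cannot decide between expanding α and letting N vanish via β.

Nullable non-terminals: X.

X: nullable alternative(s) X → ε; FOLLOW(X) = { $, 'a', 'd', 'g' }
  X → g F g: FIRST \ {ε} = { 'g' } — overlaps FOLLOW(X) on { 'g' }: CONFLICT
  X → ε: FIRST \ {ε} = { } — this is the only nullable alternative, skip

F, S, T have no nullable alternative, so no FIRST/FOLLOW check is needed there.

So the grammar has 1 FIRST/FOLLOW conflict (marked CONFLICT above).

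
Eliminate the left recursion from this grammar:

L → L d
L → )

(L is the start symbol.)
L → ) L'
L' → d L'
L' → ε

L is directly left-recursive. The standard transformation for
  A → A α₁ | ... | A α_m | β₁ | ... | β_n
is
  A  → β₁ A' | ... | β_n A'
  A' → α₁ A' | ... | α_m A' | ε

L → ) becomes L → ) L'
L → L d becomes L' → d L'
Add L' → ε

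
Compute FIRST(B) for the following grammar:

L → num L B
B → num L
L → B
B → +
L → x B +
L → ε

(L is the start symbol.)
{ '+', 'num' }

From B → num L:
  - num is a terminal: add 'num' and stop
From B → +:
  - '+' is a terminal: add '+' and stop

Collecting: FIRST(B) = { '+', 'num' }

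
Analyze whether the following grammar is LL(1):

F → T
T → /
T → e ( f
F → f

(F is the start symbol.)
A grammar is LL(1) if for each non-terminal N with multiple productions, the predict sets of those productions are pairwise disjoint, where PREDICT(N → α) = (FIRST(α) \ {ε}) ∪ (FOLLOW(N) if α ⇒* ε).

Relevant sets:
  FIRST(T) = { '/', 'e' }

For F:
  PREDICT(F → T) = { '/', 'e' }
  PREDICT(F → f) = { 'f' }
For T:
  PREDICT(T → '/') = { '/' }
  PREDICT(T → e '(' f) = { 'e' }

All predict sets are disjoint. The grammar IS LL(1).

Answer: Yes, the grammar is LL(1).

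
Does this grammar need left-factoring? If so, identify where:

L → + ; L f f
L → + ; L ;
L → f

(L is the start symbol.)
Yes, L has productions with common prefix '+ ; L'

Left-factoring is needed when two productions for the same non-terminal
share a common prefix on the right-hand side.

Productions for L:
  L → + ; L f f
  L → + ; L ;
  L → f

Found common prefix '+ ; L' in productions for L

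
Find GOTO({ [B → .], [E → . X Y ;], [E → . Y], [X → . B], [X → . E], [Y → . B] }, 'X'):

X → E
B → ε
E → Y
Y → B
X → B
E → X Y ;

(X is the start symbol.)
{ [B → .], [E → X . Y ;], [Y → . B] }

GOTO(I, 'X') = CLOSURE({ [A → αX.β] : [A → α.Xβ] ∈ I, X = 'X' })

Items with dot before 'X', with the dot advanced:
  [E → . X Y ;] → [E → X . Y ;]
Closure of the advanced items:
  [E → X . Y ;] has the dot before Y: add [Y → . B]
  [Y → . B] has the dot before B: add [B → .]

GOTO = { [B → .], [E → X . Y ;], [Y → . B] }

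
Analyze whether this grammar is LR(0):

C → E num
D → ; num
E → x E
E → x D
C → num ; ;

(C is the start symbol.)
Yes, the grammar is LR(0)

A grammar is LR(0) if no state in the canonical LR(0) collection has:
  - both a shift item (dot before a terminal) and a complete item (shift-reduce conflict), or
  - two or more complete items (reduce-reduce conflict; the accept item [C' → C .] counts as a complete item here).

Augment with C' → C and build the canonical LR(0) collection (I0 = CLOSURE({[C' → . C]}), then GOTO on every symbol after a dot until no new states appear). It has 12 states:
  I0: { [C → . E num], [C → . num ; ;], [C' → . C], [E → . x D], [E → . x E] }  — shift
  I1: { [C' → C .] }  — accept
  I2: { [C → E . num] }  — shift
  I3: { [C → num . ; ;] }  — shift
  I4: { [D → . ; num], [E → . x D], [E → . x E], [E → x . D], [E → x . E] }  — shift
  I5: { [D → ; . num] }  — shift
  I6: { [E → x D .] }  — reduce
  I7: { [E → x E .] }  — reduce
  I8: { [D → ; num .] }  — reduce
  I9: { [C → num ; . ;] }  — shift
  I10: { [C → num ; ; .] }  — reduce
  I11: { [C → E num .] }  — reduce

Every state is either a pure shift/goto state or contains exactly one complete item and nothing to shift — no conflicts. The grammar is LR(0).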